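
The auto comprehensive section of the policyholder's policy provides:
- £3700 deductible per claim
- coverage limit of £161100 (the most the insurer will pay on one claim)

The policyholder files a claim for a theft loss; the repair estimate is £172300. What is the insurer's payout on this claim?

Subtract the deductible: £172300 − £3700 = £168600.
£168600 exceeds the £161100 limit, so the insurer pays the limit: £161100.

£161100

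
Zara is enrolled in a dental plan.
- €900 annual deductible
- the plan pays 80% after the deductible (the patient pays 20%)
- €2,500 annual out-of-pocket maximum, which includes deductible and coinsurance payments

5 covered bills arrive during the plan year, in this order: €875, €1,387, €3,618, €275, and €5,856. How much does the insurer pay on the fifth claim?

Bill 1, €875: entire amount goes to the deductible. Patient owes €875 (running OOP €875). Insurer: €875 − €875 = €0.
Bill 2, €1,387: €25 to deductible, leaving €1,362; patient's 20% is €272.40. Patient pays €297.40; OOP now €1,172.40. Plan pays €1,387 − €297.40 = €1,089.60.
Bill 3, €3,618: deductible met; 20% of €3,618 = €723.60. Patient owes €723.60 (running OOP €1,896). Insurer: €3,618 − €723.60 = €2,894.40.
Bill 4, €275: deductible met; 20% of €275 = €55. Cost to patient: €55. OOP to date €1,951. Insurer: €275 − €55 = €220.
Bill 5, €5,856: deductible met; 20% of €5,856 = €1,171.20. Adding that to €1,951 gives €3,122.20, past the €2,500 cap; patient pays only €2,500 − €1,951 = €549. Plan pays €5,856 − €549 = €5,307.

€5,307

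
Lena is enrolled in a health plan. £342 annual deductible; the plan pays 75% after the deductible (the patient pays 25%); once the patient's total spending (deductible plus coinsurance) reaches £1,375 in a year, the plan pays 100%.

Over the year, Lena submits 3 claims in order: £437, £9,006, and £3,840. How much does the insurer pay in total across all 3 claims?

£11,908

Claim 1 — £437: deductible takes £342, £95 remains; 25% of £95 = £23.75. Patient owes £365.75 (running OOP £365.75). Insurer: £437 − £365.75 = £71.25.
Claim 2 — £9,006: deductible already satisfied, so patient's share is 25% × £9,006 = £2,251.50. OOP would hit £2,617.25 > £1,375, so the cap limits the patient to £1,375 − £365.75 = £1,009.25. Plan pays £9,006 − £1,009.25 = £7,996.75.
Claim 3 — £3,840: deductible met; 25% of £3,840 = £960. OOP would hit £2,335 > £1,375, so the cap limits the patient to £1,375 − £1,375 = £0. Plan pays £3,840 − £0 = £3,840.
Insurer total: £71.25 + £7,996.75 + £3,840 = £11,908.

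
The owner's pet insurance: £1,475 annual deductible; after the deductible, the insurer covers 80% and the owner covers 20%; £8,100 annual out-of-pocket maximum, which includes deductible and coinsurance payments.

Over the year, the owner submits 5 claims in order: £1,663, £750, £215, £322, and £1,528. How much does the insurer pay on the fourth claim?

Bill 1, £1,663: £1,475 to deductible, leaving £188; 20% of £188 = £37.60. Owner owes £1,512.60 (running OOP £1,512.60). Insurer: £1,663 − £1,512.60 = £150.40.
Bill 2, £750: 20% coinsurance on £750 = £150. Owner owes £150 (running OOP £1,662.60). Plan pays £750 − £150 = £600.
Bill 3, £215: 20% coinsurance on £215 = £43. Cost to owner: £43. OOP to date £1,705.60. Plan pays £215 − £43 = £172.
Bill 4, £322: deductible already satisfied, so owner's share is 20% × £322 = £64.40. Cost to owner: £64.40. OOP to date £1,770. Plan pays £322 − £64.40 = £257.60.

£257.60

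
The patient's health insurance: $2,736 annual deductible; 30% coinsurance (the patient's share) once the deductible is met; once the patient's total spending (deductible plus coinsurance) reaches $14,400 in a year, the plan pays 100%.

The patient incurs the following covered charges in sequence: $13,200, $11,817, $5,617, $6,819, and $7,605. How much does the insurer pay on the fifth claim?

$6,356.10

#1 ($13,200): $2,736 to deductible, leaving $10,464; 30% of $10,464 = $3,139.20. Cost to patient: $5,875.20. OOP to date $5,875.20. Plan pays $13,200 − $5,875.20 = $7,324.80.
#2 ($11,817): 30% coinsurance on $11,817 = $3,545.10. Cost to patient: $3,545.10. OOP to date $9,420.30. Plan pays $11,817 − $3,545.10 = $8,271.90.
#3 ($5,617): 30% coinsurance on $5,617 = $1,685.10. Cost to patient: $1,685.10. OOP to date $11,105.40. Insurer: $5,617 − $1,685.10 = $3,931.90.
#4 ($6,819): 30% coinsurance on $6,819 = $2,045.70. Patient pays $2,045.70; OOP now $13,151.10. Insurer: $6,819 − $2,045.70 = $4,773.30.
#5 ($7,605): deductible already satisfied, so patient's share is 30% × $7,605 = $2,281.50. OOP would hit $15,432.60 > $14,400, so the cap limits the patient to $14,400 − $13,151.10 = $1,248.90. Insurer: $7,605 − $1,248.90 = $6,356.10.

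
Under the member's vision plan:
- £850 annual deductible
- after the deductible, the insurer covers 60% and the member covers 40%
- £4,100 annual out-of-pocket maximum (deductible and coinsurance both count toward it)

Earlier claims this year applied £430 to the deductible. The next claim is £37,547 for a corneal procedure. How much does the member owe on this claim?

£3,670

Deductible still to meet: £850 − £430 = £420.
After the £420 deductible portion, £37,547 − £420 = £37,127 is subject to coinsurance.
40% of £37,127 = £14,850.80 falls to the member.
Member responsibility before any cap: £420 + £14,850.80 = £15,270.80.
Year-to-date out-of-pocket would reach £430 + £15,270.80 = £15,700.80, above the £4,100 maximum, so the member pays only £4,100 − £430 = £3,670.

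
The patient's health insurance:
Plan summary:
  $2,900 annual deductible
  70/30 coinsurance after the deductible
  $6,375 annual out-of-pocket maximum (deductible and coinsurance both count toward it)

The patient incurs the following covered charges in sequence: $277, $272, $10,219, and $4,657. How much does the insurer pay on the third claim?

#1 ($277): entire amount goes to the deductible. Patient owes $277 (running OOP $277). Insurer: $277 − $277 = $0.
#2 ($272): entire amount goes to the deductible. Patient pays $272; OOP now $549. Insurer: $272 − $272 = $0.
#3 ($10,219): $2,351 finishes the deductible; $7,868 goes to coinsurance; patient's 30% is $2,360.40. Patient owes $4,711.40 (running OOP $5,260.40). Insurer: $10,219 − $4,711.40 = $5,507.60.

$5,507.60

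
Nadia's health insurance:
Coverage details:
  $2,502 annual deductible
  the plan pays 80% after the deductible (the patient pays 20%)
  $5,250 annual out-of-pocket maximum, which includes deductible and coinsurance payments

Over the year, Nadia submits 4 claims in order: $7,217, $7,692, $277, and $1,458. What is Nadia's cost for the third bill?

$55.40

Claim 1 ($7,217): $2,502 finishes the deductible; $4,715 goes to coinsurance; patient's 20% is $943. Cost to patient: $3,445. OOP to date $3,445.
Claim 2 ($7,692): deductible met; 20% of $7,692 = $1,538.40. Patient pays $1,538.40; OOP now $4,983.40.
Claim 3 ($277): deductible met; 20% of $277 = $55.40. Patient pays $55.40; OOP now $5,038.80.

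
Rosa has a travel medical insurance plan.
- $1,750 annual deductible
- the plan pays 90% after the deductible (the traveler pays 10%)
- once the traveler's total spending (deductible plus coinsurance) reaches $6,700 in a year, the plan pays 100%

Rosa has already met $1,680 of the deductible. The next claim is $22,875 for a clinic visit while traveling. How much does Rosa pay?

Deductible still to meet: $1,750 − $1,680 = $70.
After the $70 deductible portion, $22,875 − $70 = $22,805 is subject to coinsurance.
Coinsurance: $22,805 × 10% = $2,280.50.
Traveler responsibility before any cap: $70 + $2,280.50 = $2,350.50.
Year-to-date out-of-pocket becomes $1,680 + $2,350.50 = $4,030.50, still under the $6,700 maximum, so no cap applies.

$2,350.50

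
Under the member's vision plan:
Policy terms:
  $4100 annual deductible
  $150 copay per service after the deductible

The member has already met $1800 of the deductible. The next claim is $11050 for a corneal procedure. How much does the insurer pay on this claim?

Remaining deductible: $4100 − $1800 = $2300.
The remaining $8750 (= $11050 − $2300) moves to the copay.
Copay on this service: $150.
That puts the member's cost at $2300 + $150 = $2450.
The plan picks up $11050 − $2450 = $8600.

$8600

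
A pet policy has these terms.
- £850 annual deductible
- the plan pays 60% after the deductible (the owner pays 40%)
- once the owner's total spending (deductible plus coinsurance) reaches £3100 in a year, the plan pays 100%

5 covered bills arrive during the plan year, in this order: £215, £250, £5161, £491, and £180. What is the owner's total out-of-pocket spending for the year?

Claim 1 (£215): fully absorbed by the deductible. Owner pays £215; OOP now £215.
Claim 2 (£250): all of it applies to the deductible. Owner pays £250; OOP now £465.
Claim 3 (£5161): £385 finishes the deductible; £4776 goes to coinsurance; coinsurance £4776 × 40% = £1910.40. Owner owes £2295.40 (running OOP £2760.40).
Claim 4 (£491): deductible already satisfied, so owner's share is 40% × £491 = £196.40. Cost to owner: £196.40. OOP to date £2956.80.
Claim 5 (£180): deductible met; 40% of £180 = £72. Owner owes £72 (running OOP £3028.80).
Total paid by the owner: £215 + £250 + £2295.40 + £196.40 + £72 = £3028.80.

£3028.80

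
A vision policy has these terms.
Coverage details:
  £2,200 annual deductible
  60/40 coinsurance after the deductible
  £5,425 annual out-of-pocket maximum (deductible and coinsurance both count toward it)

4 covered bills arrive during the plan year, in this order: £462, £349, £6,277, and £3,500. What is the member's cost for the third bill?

Claim 1 — £462: entire amount goes to the deductible. Member pays £462; OOP now £462.
Claim 2 — £349: fully absorbed by the deductible. Cost to member: £349. OOP to date £811.
Claim 3 — £6,277: £1,389 to deductible, leaving £4,888; coinsurance £4,888 × 40% = £1,955.20. Cost to member: £3,344.20. OOP to date £4,155.20.

£3,344.20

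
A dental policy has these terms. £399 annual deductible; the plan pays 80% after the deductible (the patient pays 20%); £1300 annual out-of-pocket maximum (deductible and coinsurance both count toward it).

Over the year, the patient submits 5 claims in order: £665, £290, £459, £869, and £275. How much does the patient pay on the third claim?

Claim 1 (£665): £399 finishes the deductible; £266 goes to coinsurance; patient's 20% is £53.20. Patient owes £452.20 (running OOP £452.20).
Claim 2 (£290): 20% coinsurance on £290 = £58. Patient pays £58; OOP now £510.20.
Claim 3 (£459): 20% coinsurance on £459 = £91.80. Patient pays £91.80; OOP now £602.

£91.80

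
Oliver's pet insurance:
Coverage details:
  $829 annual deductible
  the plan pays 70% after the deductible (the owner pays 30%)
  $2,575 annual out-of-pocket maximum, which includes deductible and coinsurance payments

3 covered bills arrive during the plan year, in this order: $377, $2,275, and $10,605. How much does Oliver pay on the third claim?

#1 ($377): fully absorbed by the deductible. Owner owes $377 (running OOP $377).
#2 ($2,275): $452 to deductible, leaving $1,823; owner's 30% is $546.90. Owner pays $998.90; OOP now $1,375.90.
#3 ($10,605): 30% coinsurance on $10,605 = $3,181.50. Adding that to $1,375.90 gives $4,557.40, past the $2,575 cap; owner pays only $2,575 − $1,375.90 = $1,199.10.

$1,199.10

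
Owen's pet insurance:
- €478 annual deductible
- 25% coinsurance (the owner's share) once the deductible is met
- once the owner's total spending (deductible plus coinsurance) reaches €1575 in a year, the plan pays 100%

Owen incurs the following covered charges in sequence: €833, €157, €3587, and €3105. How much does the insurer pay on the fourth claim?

Bill 1, €833: €478 finishes the deductible; €355 goes to coinsurance; 25% of €355 = €88.75. Cost to owner: €566.75. OOP to date €566.75. Insurer: €833 − €566.75 = €266.25.
Bill 2, €157: deductible already satisfied, so owner's share is 25% × €157 = €39.25. Cost to owner: €39.25. OOP to date €606. Insurer: €157 − €39.25 = €117.75.
Bill 3, €3587: 25% coinsurance on €3587 = €896.75. Owner owes €896.75 (running OOP €1502.75). Plan pays €3587 − €896.75 = €2690.25.
Bill 4, €3105: deductible met; 25% of €3105 = €776.25. That would push OOP to €2279, over the €1575 cap, so owner pays €1575 − €1502.75 = €72.25. Plan pays €3105 − €72.25 = €3032.75.

€3032.75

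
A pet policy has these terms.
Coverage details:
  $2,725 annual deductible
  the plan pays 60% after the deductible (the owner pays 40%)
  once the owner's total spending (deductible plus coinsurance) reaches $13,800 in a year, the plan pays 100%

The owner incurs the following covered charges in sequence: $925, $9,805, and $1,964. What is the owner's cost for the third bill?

Claim 1 ($925): fully absorbed by the deductible. Cost to owner: $925. OOP to date $925.
Claim 2 ($9,805): deductible takes $1,800, $8,005 remains; coinsurance $8,005 × 40% = $3,202. Owner owes $5,002 (running OOP $5,927).
Claim 3 ($1,964): 40% coinsurance on $1,964 = $785.60. Owner owes $785.60 (running OOP $6,712.60).

$785.60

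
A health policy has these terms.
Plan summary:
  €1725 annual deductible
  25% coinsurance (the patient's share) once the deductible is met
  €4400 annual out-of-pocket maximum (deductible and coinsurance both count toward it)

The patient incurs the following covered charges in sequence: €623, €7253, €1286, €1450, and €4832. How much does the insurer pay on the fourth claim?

€1087.50

Claim 1 (€623): fully absorbed by the deductible. Patient pays €623; OOP now €623. Insurer: €623 − €623 = €0.
Claim 2 (€7253): €1102 finishes the deductible; €6151 goes to coinsurance; patient's 25% is €1537.75. Patient owes €2639.75 (running OOP €3262.75). Plan pays €7253 − €2639.75 = €4613.25.
Claim 3 (€1286): deductible already satisfied, so patient's share is 25% × €1286 = €321.50. Patient owes €321.50 (running OOP €3584.25). Plan pays €1286 − €321.50 = €964.50.
Claim 4 (€1450): deductible already satisfied, so patient's share is 25% × €1450 = €362.50. Cost to patient: €362.50. OOP to date €3946.75. Insurer: €1450 − €362.50 = €1087.50.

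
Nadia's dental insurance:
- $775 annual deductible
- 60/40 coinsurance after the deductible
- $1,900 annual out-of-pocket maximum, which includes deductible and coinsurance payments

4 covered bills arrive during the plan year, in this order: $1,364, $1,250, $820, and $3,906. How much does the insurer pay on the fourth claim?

Claim 1 — $1,364: deductible takes $775, $589 remains; patient's 40% is $235.60. Cost to patient: $1,010.60. OOP to date $1,010.60. Plan pays $1,364 − $1,010.60 = $353.40.
Claim 2 — $1,250: deductible already satisfied, so patient's share is 40% × $1,250 = $500. Patient owes $500 (running OOP $1,510.60). Insurer: $1,250 − $500 = $750.
Claim 3 — $820: deductible met; 40% of $820 = $328. Cost to patient: $328. OOP to date $1,838.60. Insurer: $820 − $328 = $492.
Claim 4 — $3,906: deductible already satisfied, so patient's share is 40% × $3,906 = $1,562.40. Adding that to $1,838.60 gives $3,401, past the $1,900 cap; patient pays only $1,900 − $1,838.60 = $61.40. Plan pays $3,906 − $61.40 = $3,844.60.

$3,844.60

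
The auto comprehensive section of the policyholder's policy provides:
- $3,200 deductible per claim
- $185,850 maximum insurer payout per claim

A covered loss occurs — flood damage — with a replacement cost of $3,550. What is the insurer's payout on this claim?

$350

After the deductible, $3,550 − $3,200 = $350 remains.
$350 ≤ $185,850, so the limit doesn't bind; insurer pays $350.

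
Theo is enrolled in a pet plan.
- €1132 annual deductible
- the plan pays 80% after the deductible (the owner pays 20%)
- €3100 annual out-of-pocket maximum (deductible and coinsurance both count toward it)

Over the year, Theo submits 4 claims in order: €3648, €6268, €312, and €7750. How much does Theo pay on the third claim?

€62.40

Bill 1, €3648: €1132 finishes the deductible; €2516 goes to coinsurance; owner's 20% is €503.20. Cost to owner: €1635.20. OOP to date €1635.20.
Bill 2, €6268: 20% coinsurance on €6268 = €1253.60. Owner owes €1253.60 (running OOP €2888.80).
Bill 3, €312: deductible already satisfied, so owner's share is 20% × €312 = €62.40. Owner pays €62.40; OOP now €2951.20.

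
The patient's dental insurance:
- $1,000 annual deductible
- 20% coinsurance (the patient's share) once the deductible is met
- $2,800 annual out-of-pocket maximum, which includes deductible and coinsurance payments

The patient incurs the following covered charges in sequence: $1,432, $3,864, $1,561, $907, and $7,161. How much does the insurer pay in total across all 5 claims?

$12,125

Claim 1 ($1,432): $1,000 finishes the deductible; $432 goes to coinsurance; coinsurance $432 × 20% = $86.40. Patient pays $1,086.40; OOP now $1,086.40. Insurer: $1,432 − $1,086.40 = $345.60.
Claim 2 ($3,864): deductible already satisfied, so patient's share is 20% × $3,864 = $772.80. Cost to patient: $772.80. OOP to date $1,859.20. Insurer: $3,864 − $772.80 = $3,091.20.
Claim 3 ($1,561): deductible already satisfied, so patient's share is 20% × $1,561 = $312.20. Patient pays $312.20; OOP now $2,171.40. Insurer: $1,561 − $312.20 = $1,248.80.
Claim 4 ($907): 20% coinsurance on $907 = $181.40. Patient owes $181.40 (running OOP $2,352.80). Insurer: $907 − $181.40 = $725.60.
Claim 5 ($7,161): 20% coinsurance on $7,161 = $1,432.20. OOP would hit $3,785 > $2,800, so the cap limits the patient to $2,800 − $2,352.80 = $447.20. Plan pays $7,161 − $447.20 = $6,713.80.
Insurer total = bills − patient's total = $14,925 − $2,800 = $12,125.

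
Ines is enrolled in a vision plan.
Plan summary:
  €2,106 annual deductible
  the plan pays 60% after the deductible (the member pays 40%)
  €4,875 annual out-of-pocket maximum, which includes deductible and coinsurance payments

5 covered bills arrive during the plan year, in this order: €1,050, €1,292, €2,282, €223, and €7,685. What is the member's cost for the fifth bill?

Bill 1, €1,050: all of it applies to the deductible. Member owes €1,050 (running OOP €1,050).
Bill 2, €1,292: €1,056 to deductible, leaving €236; 40% of €236 = €94.40. Member pays €1,150.40; OOP now €2,200.40.
Bill 3, €2,282: 40% coinsurance on €2,282 = €912.80. Member pays €912.80; OOP now €3,113.20.
Bill 4, €223: deductible already satisfied, so member's share is 40% × €223 = €89.20. Cost to member: €89.20. OOP to date €3,202.40.
Bill 5, €7,685: deductible already satisfied, so member's share is 40% × €7,685 = €3,074. Adding that to €3,202.40 gives €6,276.40, past the €4,875 cap; member pays only €4,875 − €3,202.40 = €1,672.60.

€1,672.60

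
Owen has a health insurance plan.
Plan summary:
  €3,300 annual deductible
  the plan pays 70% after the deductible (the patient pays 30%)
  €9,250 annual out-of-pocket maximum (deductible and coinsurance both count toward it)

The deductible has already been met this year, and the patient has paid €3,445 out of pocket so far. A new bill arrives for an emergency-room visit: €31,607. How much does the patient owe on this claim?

With the deductible met, the entire €31,607 is subject to coinsurance.
Coinsurance: €31,607 × 30% = €9,482.10.
That would bring total out-of-pocket to €12,927.10, past the €9,250 cap. The patient is capped at €9,250 − €3,445 = €5,805 on this claim.

€5,805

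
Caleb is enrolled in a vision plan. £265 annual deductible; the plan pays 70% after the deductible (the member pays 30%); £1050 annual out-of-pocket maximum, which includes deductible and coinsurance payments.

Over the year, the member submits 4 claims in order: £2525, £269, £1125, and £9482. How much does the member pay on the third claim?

#1 (£2525): deductible takes £265, £2260 remains; 30% of £2260 = £678. Member owes £943 (running OOP £943).
#2 (£269): deductible already satisfied, so member's share is 30% × £269 = £80.70. Member owes £80.70 (running OOP £1023.70).
#3 (£1125): 30% coinsurance on £1125 = £337.50. That would push OOP to £1361.20, over the £1050 cap, so member pays £1050 − £1023.70 = £26.30.

£26.30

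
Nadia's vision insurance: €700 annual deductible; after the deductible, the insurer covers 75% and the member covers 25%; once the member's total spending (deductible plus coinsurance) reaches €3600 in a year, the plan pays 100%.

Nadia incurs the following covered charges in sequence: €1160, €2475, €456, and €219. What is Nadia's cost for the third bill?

Claim 1 (€1160): deductible takes €700, €460 remains; 25% of €460 = €115. Cost to member: €815. OOP to date €815.
Claim 2 (€2475): 25% coinsurance on €2475 = €618.75. Member owes €618.75 (running OOP €1433.75).
Claim 3 (€456): 25% coinsurance on €456 = €114. Member owes €114 (running OOP €1547.75).

€114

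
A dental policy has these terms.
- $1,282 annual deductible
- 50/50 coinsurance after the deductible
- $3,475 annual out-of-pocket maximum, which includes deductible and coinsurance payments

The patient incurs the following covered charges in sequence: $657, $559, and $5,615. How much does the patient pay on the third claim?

$2,259

#1 ($657): all of it applies to the deductible. Patient pays $657; OOP now $657.
#2 ($559): fully absorbed by the deductible. Cost to patient: $559. OOP to date $1,216.
#3 ($5,615): deductible takes $66, $5,549 remains; 50% of $5,549 = $2,774.50. Claim cost before the cap: $66 + $2,774.50 = $2,840.50. Adding that to $1,216 gives $4,056.50, past the $3,475 cap; patient pays only $3,475 − $1,216 = $2,259.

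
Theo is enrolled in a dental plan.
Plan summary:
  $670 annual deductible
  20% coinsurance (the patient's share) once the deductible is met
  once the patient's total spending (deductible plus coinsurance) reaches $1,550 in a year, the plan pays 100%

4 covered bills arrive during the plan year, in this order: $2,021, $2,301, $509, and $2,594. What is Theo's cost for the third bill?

#1 ($2,021): deductible takes $670, $1,351 remains; coinsurance $1,351 × 20% = $270.20. Cost to patient: $940.20. OOP to date $940.20.
#2 ($2,301): deductible met; 20% of $2,301 = $460.20. Cost to patient: $460.20. OOP to date $1,400.40.
#3 ($509): 20% coinsurance on $509 = $101.80. Cost to patient: $101.80. OOP to date $1,502.20.

$101.80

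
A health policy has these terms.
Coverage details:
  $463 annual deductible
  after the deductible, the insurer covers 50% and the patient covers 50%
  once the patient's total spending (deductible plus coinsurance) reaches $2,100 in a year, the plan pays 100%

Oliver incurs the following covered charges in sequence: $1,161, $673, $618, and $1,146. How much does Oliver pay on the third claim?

Claim 1 ($1,161): $463 to deductible, leaving $698; patient's 50% is $349. Cost to patient: $812. OOP to date $812.
Claim 2 ($673): deductible met; 50% of $673 = $336.50. Cost to patient: $336.50. OOP to date $1,148.50.
Claim 3 ($618): deductible met; 50% of $618 = $309. Patient owes $309 (running OOP $1,457.50).

$309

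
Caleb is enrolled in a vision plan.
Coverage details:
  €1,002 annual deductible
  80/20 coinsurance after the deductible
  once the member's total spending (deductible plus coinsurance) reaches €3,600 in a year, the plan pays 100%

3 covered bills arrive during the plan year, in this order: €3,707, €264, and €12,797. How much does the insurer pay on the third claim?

€10,792.80

Claim 1 (€3,707): €1,002 finishes the deductible; €2,705 goes to coinsurance; coinsurance €2,705 × 20% = €541. Member pays €1,543; OOP now €1,543. Plan pays €3,707 − €1,543 = €2,164.
Claim 2 (€264): 20% coinsurance on €264 = €52.80. Member pays €52.80; OOP now €1,595.80. Plan pays €264 − €52.80 = €211.20.
Claim 3 (€12,797): deductible met; 20% of €12,797 = €2,559.40. That would push OOP to €4,155.20, over the €3,600 cap, so member pays €3,600 − €1,595.80 = €2,004.20. Plan pays €12,797 − €2,004.20 = €10,792.80.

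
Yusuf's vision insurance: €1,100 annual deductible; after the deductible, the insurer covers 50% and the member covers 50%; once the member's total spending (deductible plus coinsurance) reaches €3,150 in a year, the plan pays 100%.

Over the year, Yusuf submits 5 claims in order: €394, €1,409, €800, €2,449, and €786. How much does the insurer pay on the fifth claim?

Claim 1 — €394: entire amount goes to the deductible. Member pays €394; OOP now €394. Plan pays €394 − €394 = €0.
Claim 2 — €1,409: €706 to deductible, leaving €703; coinsurance €703 × 50% = €351.50. Member pays €1,057.50; OOP now €1,451.50. Insurer: €1,409 − €1,057.50 = €351.50.
Claim 3 — €800: 50% coinsurance on €800 = €400. Member owes €400 (running OOP €1,851.50). Plan pays €800 − €400 = €400.
Claim 4 — €2,449: deductible already satisfied, so member's share is 50% × €2,449 = €1,224.50. Member owes €1,224.50 (running OOP €3,076). Insurer: €2,449 − €1,224.50 = €1,224.50.
Claim 5 — €786: deductible already satisfied, so member's share is 50% × €786 = €393. OOP would hit €3,469 > €3,150, so the cap limits the member to €3,150 − €3,076 = €74. Plan pays €786 − €74 = €712.

€712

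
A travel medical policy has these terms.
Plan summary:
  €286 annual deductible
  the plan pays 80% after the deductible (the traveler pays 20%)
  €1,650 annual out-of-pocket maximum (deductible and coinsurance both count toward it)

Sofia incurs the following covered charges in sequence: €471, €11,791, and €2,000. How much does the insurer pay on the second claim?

€10,464

#1 (€471): deductible takes €286, €185 remains; traveler's 20% is €37. Traveler pays €323; OOP now €323. Insurer: €471 − €323 = €148.
#2 (€11,791): deductible already satisfied, so traveler's share is 20% × €11,791 = €2,358.20. Adding that to €323 gives €2,681.20, past the €1,650 cap; traveler pays only €1,650 − €323 = €1,327. Insurer: €11,791 − €1,327 = €10,464.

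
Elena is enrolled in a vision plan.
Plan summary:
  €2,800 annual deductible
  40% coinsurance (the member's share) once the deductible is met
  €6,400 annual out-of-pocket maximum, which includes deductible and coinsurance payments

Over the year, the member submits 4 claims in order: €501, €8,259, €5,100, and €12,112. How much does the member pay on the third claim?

Claim 1 (€501): all of it applies to the deductible. Member owes €501 (running OOP €501).
Claim 2 (€8,259): €2,299 finishes the deductible; €5,960 goes to coinsurance; member's 40% is €2,384. Member pays €4,683; OOP now €5,184.
Claim 3 (€5,100): deductible already satisfied, so member's share is 40% × €5,100 = €2,040. OOP would hit €7,224 > €6,400, so the cap limits the member to €6,400 − €5,184 = €1,216.

€1,216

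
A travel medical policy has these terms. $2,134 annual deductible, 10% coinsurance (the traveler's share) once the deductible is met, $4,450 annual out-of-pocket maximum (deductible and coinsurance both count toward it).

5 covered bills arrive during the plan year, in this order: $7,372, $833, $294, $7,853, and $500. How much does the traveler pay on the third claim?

Claim 1 ($7,372): deductible takes $2,134, $5,238 remains; 10% of $5,238 = $523.80. Traveler pays $2,657.80; OOP now $2,657.80.
Claim 2 ($833): deductible already satisfied, so traveler's share is 10% × $833 = $83.30. Traveler owes $83.30 (running OOP $2,741.10).
Claim 3 ($294): deductible already satisfied, so traveler's share is 10% × $294 = $29.40. Traveler pays $29.40; OOP now $2,770.50.

$29.40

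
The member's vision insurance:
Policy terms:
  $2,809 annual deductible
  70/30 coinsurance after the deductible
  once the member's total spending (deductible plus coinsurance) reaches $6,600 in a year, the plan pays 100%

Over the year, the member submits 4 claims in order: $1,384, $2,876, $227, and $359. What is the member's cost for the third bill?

Claim 1 ($1,384): entire amount goes to the deductible. Cost to member: $1,384. OOP to date $1,384.
Claim 2 ($2,876): $1,425 finishes the deductible; $1,451 goes to coinsurance; 30% of $1,451 = $435.30. Member owes $1,860.30 (running OOP $3,244.30).
Claim 3 ($227): deductible already satisfied, so member's share is 30% × $227 = $68.10. Member pays $68.10; OOP now $3,312.40.

$68.10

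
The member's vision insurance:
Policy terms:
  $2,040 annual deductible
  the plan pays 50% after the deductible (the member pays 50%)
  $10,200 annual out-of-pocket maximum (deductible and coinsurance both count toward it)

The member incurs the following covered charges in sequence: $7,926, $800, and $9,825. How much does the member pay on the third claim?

$4,817

#1 ($7,926): $2,040 finishes the deductible; $5,886 goes to coinsurance; 50% of $5,886 = $2,943. Member pays $4,983; OOP now $4,983.
#2 ($800): 50% coinsurance on $800 = $400. Member pays $400; OOP now $5,383.
#3 ($9,825): deductible already satisfied, so member's share is 50% × $9,825 = $4,912.50. Adding that to $5,383 gives $10,295.50, past the $10,200 cap; member pays only $10,200 − $5,383 = $4,817.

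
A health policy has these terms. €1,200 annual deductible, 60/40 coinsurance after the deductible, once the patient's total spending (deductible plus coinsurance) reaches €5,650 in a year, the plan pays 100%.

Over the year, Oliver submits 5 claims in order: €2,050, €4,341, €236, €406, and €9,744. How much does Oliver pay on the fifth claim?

Claim 1 (€2,050): €1,200 finishes the deductible; €850 goes to coinsurance; coinsurance €850 × 40% = €340. Patient owes €1,540 (running OOP €1,540).
Claim 2 (€4,341): 40% coinsurance on €4,341 = €1,736.40. Patient owes €1,736.40 (running OOP €3,276.40).
Claim 3 (€236): 40% coinsurance on €236 = €94.40. Patient pays €94.40; OOP now €3,370.80.
Claim 4 (€406): deductible met; 40% of €406 = €162.40. Patient owes €162.40 (running OOP €3,533.20).
Claim 5 (€9,744): deductible already satisfied, so patient's share is 40% × €9,744 = €3,897.60. That would push OOP to €7,430.80, over the €5,650 cap, so patient pays €5,650 − €3,533.20 = €2,116.80.

€2,116.80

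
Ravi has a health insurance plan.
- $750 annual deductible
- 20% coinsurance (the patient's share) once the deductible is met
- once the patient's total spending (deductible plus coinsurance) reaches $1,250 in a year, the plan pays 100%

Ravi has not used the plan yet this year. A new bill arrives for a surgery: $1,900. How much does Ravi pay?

Nothing has been paid toward the $750 deductible, so the first $750 of this charge is applied there.
That leaves $1,900 − $750 = $1,150 for coinsurance.
20% of $1,150 = $230 falls to the patient.
Patient responsibility before any cap: $750 + $230 = $980.
Year-to-date out-of-pocket becomes $0 + $980 = $980, still under the $1,250 maximum, so no cap applies.

$980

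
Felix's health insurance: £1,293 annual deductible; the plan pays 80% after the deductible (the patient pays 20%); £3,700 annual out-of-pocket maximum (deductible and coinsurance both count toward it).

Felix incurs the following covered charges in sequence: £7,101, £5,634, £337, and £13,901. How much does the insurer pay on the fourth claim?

£13,849.80

Bill 1, £7,101: deductible takes £1,293, £5,808 remains; 20% of £5,808 = £1,161.60. Patient owes £2,454.60 (running OOP £2,454.60). Plan pays £7,101 − £2,454.60 = £4,646.40.
Bill 2, £5,634: deductible already satisfied, so patient's share is 20% × £5,634 = £1,126.80. Patient pays £1,126.80; OOP now £3,581.40. Insurer: £5,634 − £1,126.80 = £4,507.20.
Bill 3, £337: 20% coinsurance on £337 = £67.40. Patient pays £67.40; OOP now £3,648.80. Insurer: £337 − £67.40 = £269.60.
Bill 4, £13,901: deductible already satisfied, so patient's share is 20% × £13,901 = £2,780.20. That would push OOP to £6,429, over the £3,700 cap, so patient pays £3,700 − £3,648.80 = £51.20. Insurer: £13,901 − £51.20 = £13,849.80.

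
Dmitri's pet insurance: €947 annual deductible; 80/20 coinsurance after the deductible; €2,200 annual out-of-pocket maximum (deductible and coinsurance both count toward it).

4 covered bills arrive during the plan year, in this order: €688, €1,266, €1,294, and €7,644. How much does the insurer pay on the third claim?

€1,035.20

Claim 1 — €688: entire amount goes to the deductible. Cost to owner: €688. OOP to date €688. Insurer: €688 − €688 = €0.
Claim 2 — €1,266: €259 to deductible, leaving €1,007; coinsurance €1,007 × 20% = €201.40. Owner owes €460.40 (running OOP €1,148.40). Insurer: €1,266 − €460.40 = €805.60.
Claim 3 — €1,294: deductible already satisfied, so owner's share is 20% × €1,294 = €258.80. Owner owes €258.80 (running OOP €1,407.20). Insurer: €1,294 − €258.80 = €1,035.20.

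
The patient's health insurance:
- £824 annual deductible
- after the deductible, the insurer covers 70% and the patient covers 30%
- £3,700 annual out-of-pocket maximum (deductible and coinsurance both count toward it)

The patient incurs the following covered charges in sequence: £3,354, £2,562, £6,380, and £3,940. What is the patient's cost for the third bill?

£1,348.40

Claim 1 (£3,354): £824 to deductible, leaving £2,530; patient's 30% is £759. Patient owes £1,583 (running OOP £1,583).
Claim 2 (£2,562): deductible already satisfied, so patient's share is 30% × £2,562 = £768.60. Patient owes £768.60 (running OOP £2,351.60).
Claim 3 (£6,380): deductible met; 30% of £6,380 = £1,914. OOP would hit £4,265.60 > £3,700, so the cap limits the patient to £3,700 − £2,351.60 = £1,348.40.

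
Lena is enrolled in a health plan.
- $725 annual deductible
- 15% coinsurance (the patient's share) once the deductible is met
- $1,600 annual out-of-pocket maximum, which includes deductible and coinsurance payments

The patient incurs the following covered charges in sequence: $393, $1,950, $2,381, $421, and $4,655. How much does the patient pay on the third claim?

$357.15

Claim 1 ($393): all of it applies to the deductible. Cost to patient: $393. OOP to date $393.
Claim 2 ($1,950): deductible takes $332, $1,618 remains; 15% of $1,618 = $242.70. Cost to patient: $574.70. OOP to date $967.70.
Claim 3 ($2,381): deductible met; 15% of $2,381 = $357.15. Patient pays $357.15; OOP now $1,324.85.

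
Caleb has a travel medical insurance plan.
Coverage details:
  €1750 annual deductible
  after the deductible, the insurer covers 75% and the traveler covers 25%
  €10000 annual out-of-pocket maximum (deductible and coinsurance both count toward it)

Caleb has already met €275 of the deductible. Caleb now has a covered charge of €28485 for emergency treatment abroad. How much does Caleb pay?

€8227.50

€275 of the €1750 deductible is already met, leaving €1475.
After the €1475 deductible portion, €28485 − €1475 = €27010 is subject to coinsurance.
25% of €27010 = €6752.50 falls to the traveler.
Traveler responsibility before any cap: €1475 + €6752.50 = €8227.50.
Cumulative spending €275 + €8227.50 = €8502.50 stays under the €10000 maximum.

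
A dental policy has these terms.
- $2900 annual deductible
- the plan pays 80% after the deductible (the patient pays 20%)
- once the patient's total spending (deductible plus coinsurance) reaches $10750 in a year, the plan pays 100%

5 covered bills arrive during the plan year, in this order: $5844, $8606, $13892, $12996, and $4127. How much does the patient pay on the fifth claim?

$162.40

#1 ($5844): deductible takes $2900, $2944 remains; coinsurance $2944 × 20% = $588.80. Patient owes $3488.80 (running OOP $3488.80).
#2 ($8606): 20% coinsurance on $8606 = $1721.20. Patient pays $1721.20; OOP now $5210.
#3 ($13892): deductible already satisfied, so patient's share is 20% × $13892 = $2778.40. Cost to patient: $2778.40. OOP to date $7988.40.
#4 ($12996): deductible already satisfied, so patient's share is 20% × $12996 = $2599.20. Patient pays $2599.20; OOP now $10587.60.
#5 ($4127): 20% coinsurance on $4127 = $825.40. That would push OOP to $11413, over the $10750 cap, so patient pays $10750 − $10587.60 = $162.40.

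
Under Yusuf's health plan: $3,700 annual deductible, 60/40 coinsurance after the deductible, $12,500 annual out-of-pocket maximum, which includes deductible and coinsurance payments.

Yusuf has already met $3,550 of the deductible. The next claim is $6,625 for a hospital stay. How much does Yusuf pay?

$2,740

Remaining deductible: $3,700 − $3,550 = $150.
The remaining $6,475 (= $6,625 − $150) moves to coinsurance.
40% of $6,475 = $2,590 falls to the patient.
Patient responsibility before any cap: $150 + $2,590 = $2,740.
Total out-of-pocket so far would be $3,550 + $2,740 = $6,290, below the $12,500 cap — no reduction.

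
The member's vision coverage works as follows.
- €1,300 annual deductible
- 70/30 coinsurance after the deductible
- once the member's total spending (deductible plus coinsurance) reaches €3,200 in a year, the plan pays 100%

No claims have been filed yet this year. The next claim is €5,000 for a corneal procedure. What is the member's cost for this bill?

€2,410

The full €1,300 deductible is still open; €1,300 of this bill applies to it.
That leaves €5,000 − €1,300 = €3,700 for coinsurance.
30% of €3,700 = €1,110 falls to the member.
Member responsibility before any cap: €1,300 + €1,110 = €2,410.
Year-to-date out-of-pocket becomes €0 + €2,410 = €2,410, still under the €3,200 maximum, so no cap applies.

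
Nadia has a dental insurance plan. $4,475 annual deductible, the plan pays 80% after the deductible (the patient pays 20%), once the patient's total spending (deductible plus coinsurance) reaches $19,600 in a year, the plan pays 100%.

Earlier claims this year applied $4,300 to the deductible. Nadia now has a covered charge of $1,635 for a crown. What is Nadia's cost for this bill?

Deductible still to meet: $4,475 − $4,300 = $175.
The remaining $1,460 (= $1,635 − $175) moves to coinsurance.
20% of $1,460 = $292 falls to the patient.
That puts the patient's cost at $175 + $292 = $467 before any cap.
Cumulative spending $4,300 + $467 = $4,767 stays under the $19,600 maximum.

$467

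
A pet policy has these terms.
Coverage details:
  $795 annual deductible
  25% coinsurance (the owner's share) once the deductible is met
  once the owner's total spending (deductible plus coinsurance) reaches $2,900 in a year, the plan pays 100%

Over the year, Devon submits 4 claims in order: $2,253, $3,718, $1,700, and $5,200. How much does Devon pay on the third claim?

$425

Bill 1, $2,253: deductible takes $795, $1,458 remains; coinsurance $1,458 × 25% = $364.50. Cost to owner: $1,159.50. OOP to date $1,159.50.
Bill 2, $3,718: 25% coinsurance on $3,718 = $929.50. Cost to owner: $929.50. OOP to date $2,089.
Bill 3, $1,700: deductible met; 25% of $1,700 = $425. Owner owes $425 (running OOP $2,514).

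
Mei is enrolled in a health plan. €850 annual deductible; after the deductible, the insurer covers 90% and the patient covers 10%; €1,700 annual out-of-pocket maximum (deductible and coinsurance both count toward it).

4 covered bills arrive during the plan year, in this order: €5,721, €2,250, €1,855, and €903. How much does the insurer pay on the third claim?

Claim 1 (€5,721): €850 finishes the deductible; €4,871 goes to coinsurance; patient's 10% is €487.10. Patient owes €1,337.10 (running OOP €1,337.10). Insurer: €5,721 − €1,337.10 = €4,383.90.
Claim 2 (€2,250): deductible met; 10% of €2,250 = €225. Cost to patient: €225. OOP to date €1,562.10. Plan pays €2,250 − €225 = €2,025.
Claim 3 (€1,855): 10% coinsurance on €1,855 = €185.50. OOP would hit €1,747.60 > €1,700, so the cap limits the patient to €1,700 − €1,562.10 = €137.90. Insurer: €1,855 − €137.90 = €1,717.10.

€1,717.10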